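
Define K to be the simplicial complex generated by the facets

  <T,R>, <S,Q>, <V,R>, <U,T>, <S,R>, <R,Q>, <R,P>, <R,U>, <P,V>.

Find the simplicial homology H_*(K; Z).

H_0 ≅ Z,  H_1 ≅ Z^3.

We work with the vertex ordering P < Q < R < S < T < U < V. The simplices of K, each written with vertices in increasing order, are:

  0-simplices (7): P, Q, R, S, T, U, V
  1-simplices (9): PR, PV, QR, QS, RS, RT, RU, RV, TU

giving chain groups C_0 ≅ Z^7, C_1 ≅ Z^9.

∂_1: C_1 → C_0 is given by ∂[p,q] = [q] − [p]. For instance
  ∂RT = T − R.
The resulting 7×9 matrix has rank 6, and its Smith normal form has invariant factors (1,1,1,1,1,1).

Now H_k = ker ∂_k / im ∂_{k+1}, so:

  H_0: rank C_0 − rank ∂_1 = 7 − 6 = 1, and the invariant factors of ∂_1 are all 1, so H_0 ≅ Z.
  H_1: rank ker ∂_1 − rank ∂_2 = (9 − 6) − 0 = 3, and there is no ∂_2, so H_1 ≅ Z^3.

As a check, the Euler characteristic is 7 − 9 = -2, which agrees with 1 − 3 = -2.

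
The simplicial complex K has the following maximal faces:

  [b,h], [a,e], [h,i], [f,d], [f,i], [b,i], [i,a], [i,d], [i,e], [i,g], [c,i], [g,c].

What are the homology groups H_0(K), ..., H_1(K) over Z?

H_0 = Z,  H_1 = Z^4.

Take the total order a < b < c < d < e < f < g < h < i on the vertex set. Then K (dimension 1) consists of the simplices:

  0-simplices (9): a, b, c, d, e, f, g, h, i
  1-simplices (12): ae, ai, bh, bi, cg, ci, df, di, ei, fi, gi, hi

giving chain groups C_0 ≅ Z^9, C_1 ≅ Z^12.

The boundary map ∂_1: C_1 → C_0 is given by ∂[p,q] = [q] − [p]. For instance
  ∂ae = e − a.
The resulting 9×12 matrix has rank 8, and its Smith normal form has invariant factors (1,1,1,1,1,1,1,1).

Now H_k = ker ∂_k / im ∂_{k+1}, so:

  H_0: rank C_0 − rank ∂_1 = 9 − 8 = 1, and the invariant factors of ∂_1 are all 1, so H_0 ≅ Z.
  H_1: rank ker ∂_1 − rank ∂_2 = (12 − 8) − 0 = 4, and there is no ∂_2, so H_1 ≅ Z^4.

As a check, the Euler characteristic is 9 − 12 = -3, which agrees with 1 − 4 = -3.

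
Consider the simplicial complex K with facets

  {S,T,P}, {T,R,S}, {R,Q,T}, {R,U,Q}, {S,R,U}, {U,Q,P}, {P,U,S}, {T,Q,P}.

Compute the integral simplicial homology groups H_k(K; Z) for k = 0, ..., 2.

Fix the vertex order P < Q < R < S < T < U and write every simplex with vertices in increasing order. Then dim K = 2 and the simplices of K are:

  0-simplices (6): P, Q, R, S, T, U
  1-simplices (12): PQ, PS, PT, PU, QR, QT, QU, RS, RT, RU, ST, SU
  2-simplices (8): PQT, PQU, PST, PSU, QRT, QRU, RST, RSU

so the chain groups are C_0 ≅ Z^6, C_1 ≅ Z^12, C_2 ≅ Z^8.

Boundary ∂_1: C_1 → C_0 is given by ∂[p,q] = [q] − [p]. For instance
  ∂PT = T − P.
This gives a 6×12 integer matrix of rank 5; reducing to Smith normal form yields diagonal entries (1,1,1,1,1).

The boundary map ∂_2: C_2 → C_1 acts by ∂[p,q,r] = [q,r] − [p,r] + [p,q]. For instance
  ∂PQU = QU − PU + PQ,
  ∂QRT = RT − QT + QR.
The 12×8 boundary matrix has rank 7 and Smith normal form diag(1,1,1,1,1,1,1).

Reading off H_k = ker ∂_k / im ∂_{k+1}:

  H_0: rank C_0 − rank ∂_1 = 6 − 5 = 1, and the invariant factors of ∂_1 are all 1, so H_0 = Z.
  H_1: rank ker ∂_1 − rank ∂_2 = (12 − 5) − 7 = 0, and the invariant factors of ∂_2 are all 1, so H_1 = 0.
  H_2: rank ker ∂_2 − rank ∂_3 = (8 − 7) − 0 = 1, and there is no ∂_3, so H_2 = Z.

(K is a triangulation of the 2-sphere S^2.)

H_0 = Z,  H_1 = 0,  H_2 = Z.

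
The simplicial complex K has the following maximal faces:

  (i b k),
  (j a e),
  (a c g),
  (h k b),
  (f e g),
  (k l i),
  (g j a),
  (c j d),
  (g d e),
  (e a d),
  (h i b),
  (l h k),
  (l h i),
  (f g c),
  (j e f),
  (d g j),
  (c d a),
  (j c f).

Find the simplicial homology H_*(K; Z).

H_0 ≅ Z^2,  H_1 ≅ Z/2,  H_2 ≅ Z.

We work with the vertex ordering a < b < c < d < e < f < g < h < i < j < k < l. The simplices of K, each written with vertices in increasing order, are:

  0-simplices (12): a, b, c, d, e, f, g, h, i, j, k, l
  1-simplices (27): ac, ad, ae, ag, aj, bh, bi, bk, cd, cf, cg, cj, de, dg, dj, ef, eg, ej, fg, fj, gj, hi, hk, hl, ik, il, kl
  2-simplices (18): acd, acg, ade, aej, agj, bhi, bhk, bik, cdj, cfg, cfj, deg, dgj, efg, efj, hil, hkl, ikl

so the chain groups are C_0 ≅ Z^12, C_1 ≅ Z^27, C_2 ≅ Z^18.

The boundary map ∂_1: C_1 → C_0 sends each edge [p,q] (with p < q) to q − p. For instance
  ∂fg = g − f.
This gives a 12×27 integer matrix of rank 10; reducing to Smith normal form yields diagonal entries (1,1,1,1,1,1,1,1,1,1).

Boundary ∂_2: C_2 → C_1 sends each 2-simplex [p,q,r] to [q,r] − [p,r] + [p,q]. For instance
  ∂ade = de − ae + ad,
  ∂dgj = gj − dj + dg.
The 27×18 boundary matrix has rank 17 and Smith normal form diag(1,1,1,1,1,1,1,1,1,1,1,1,1,1,1,1,2).

Reading off H_k = ker ∂_k / im ∂_{k+1}:

  H_0: rank C_0 − rank ∂_1 = 12 − 10 = 2, and the invariant factors of ∂_1 are all 1, so H_0 = Z^2.
  H_1: rank ker ∂_1 − rank ∂_2 = (27 − 10) − 17 = 0, and ∂_2 has invariant factor 2 > 1, so H_1 = Z/2.
  H_2: rank ker ∂_2 − rank ∂_3 = (18 − 17) − 0 = 1, and there is no ∂_3, so H_2 = Z.

As a check, the Euler characteristic is 12 − 27 + 18 = 3, which agrees with 2 − 0 + 1 = 3.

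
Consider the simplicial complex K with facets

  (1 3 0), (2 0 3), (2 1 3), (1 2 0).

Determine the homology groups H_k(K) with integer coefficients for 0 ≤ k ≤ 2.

Fix the vertex order 0 < 1 < 2 < 3 and write every simplex with vertices in increasing order. Then dim K = 2 and the simplices of K are:

  0-simplices (4): [0], [1], [2], [3]
  1-simplices (6): [0,1], [0,2], [0,3], [1,2], [1,3], [2,3]
  2-simplices (4): [0,1,2], [0,1,3], [0,2,3], [1,2,3]

giving chain groups C_0 ≅ Z^4, C_1 ≅ Z^6, C_2 ≅ Z^4.

The boundary map ∂_1: C_1 → C_0 maps an edge to its endpoints' difference, ∂[p,q] = q − p.
This gives a 4×6 integer matrix of rank 3; reducing to Smith normal form yields diagonal entries (1,1,1).

Boundary ∂_2: C_2 → C_1 sends each 2-simplex [p,q,r] to [q,r] − [p,r] + [p,q]. For instance
  ∂[0,1,3] = [1,3] − [0,3] + [0,1],
  ∂[1,2,3] = [2,3] − [1,3] + [1,2].
As a 6×4 matrix over Z this has rank 3, with invariant factors (1,1,1).

From H_k ≅ ker(∂_k) / im(∂_{k+1}) we obtain:

  H_0: rank C_0 − rank ∂_1 = 4 − 3 = 1, and the invariant factors of ∂_1 are all 1, so H_0 = Z.
  H_1: rank ker ∂_1 − rank ∂_2 = (6 − 3) − 3 = 0, and the invariant factors of ∂_2 are all 1, so H_1 = 0.
  H_2: rank ker ∂_2 − rank ∂_3 = (4 − 3) − 0 = 1, and there is no ∂_3, so H_2 = Z.

(K is a triangulation of the 2-sphere S^2.)

H_0 ≅ Z,  H_1 = 0,  H_2 ≅ Z.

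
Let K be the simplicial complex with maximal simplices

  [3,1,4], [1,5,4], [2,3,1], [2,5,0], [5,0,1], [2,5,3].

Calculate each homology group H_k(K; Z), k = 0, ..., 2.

H_0 = Z,  H_1 = Z,  H_2 = 0.

Take the total order 0 < 1 < 2 < 3 < 4 < 5 on the vertex set. Then K (dimension 2) consists of the simplices:

  0-simplices (6): [0], [1], [2], [3], [4], [5]
  1-simplices (12): [0,1], [0,2], [0,5], [1,2], [1,3], [1,4], [1,5], [2,3], [2,5], [3,4], [3,5], [4,5]
  2-simplices (6): [0,1,5], [0,2,5], [1,2,3], [1,3,4], [1,4,5], [2,3,5]

so the chain groups are C_0 ≅ Z^6, C_1 ≅ Z^12, C_2 ≅ Z^6.

Boundary ∂_1: C_1 → C_0 sends each edge [p,q] (with p < q) to q − p. For instance
  ∂[1,5] = [5] − [1].
The resulting 6×12 matrix has rank 5, and its Smith normal form has invariant factors (1,1,1,1,1).

∂_2: C_2 → C_1 sends each 2-simplex [p,q,r] to [q,r] − [p,r] + [p,q]. For instance
  ∂[1,2,3] = [2,3] − [1,3] + [1,2],
  ∂[0,1,5] = [1,5] − [0,5] + [0,1].
As a 12×6 matrix over Z this has rank 6, with invariant factors (1,1,1,1,1,1).

Now H_k = ker ∂_k / im ∂_{k+1}, so:

  H_0: rank C_0 − rank ∂_1 = 6 − 5 = 1, and the invariant factors of ∂_1 are all 1, so H_0 = Z.
  H_1: rank ker ∂_1 − rank ∂_2 = (12 − 5) − 6 = 1, and the invariant factors of ∂_2 are all 1, so H_1 = Z.
  H_2: rank ker ∂_2 − rank ∂_3 = (6 − 6) − 0 = 0, and there is no ∂_3, so H_2 = 0.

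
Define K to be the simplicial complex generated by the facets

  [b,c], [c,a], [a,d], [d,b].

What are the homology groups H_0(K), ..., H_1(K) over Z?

H_0 = Z,  H_1 = Z.

Order the vertices as a < b < c < d. Listing each simplex with vertices in this order, K has dimension 1 with simplices:

  0-simplices (4): a, b, c, d
  1-simplices (4): ac, ad, bc, bd

so the chain groups are C_0 ≅ Z^4, C_1 ≅ Z^4.

Boundary ∂_1: C_1 → C_0 sends each edge [p,q] (with p < q) to q − p.
As a 4×4 matrix over Z this has rank 3, with invariant factors (1,1,1).

Reading off H_k = ker ∂_k / im ∂_{k+1}:

  H_0: rank C_0 − rank ∂_1 = 4 − 3 = 1, and the invariant factors of ∂_1 are all 1, so H_0 = Z.
  H_1: rank ker ∂_1 − rank ∂_2 = (4 − 3) − 0 = 1, and there is no ∂_2, so H_1 = Z.

As a check, the Euler characteristic is 4 − 4 = 0, which agrees with 1 − 1 = 0.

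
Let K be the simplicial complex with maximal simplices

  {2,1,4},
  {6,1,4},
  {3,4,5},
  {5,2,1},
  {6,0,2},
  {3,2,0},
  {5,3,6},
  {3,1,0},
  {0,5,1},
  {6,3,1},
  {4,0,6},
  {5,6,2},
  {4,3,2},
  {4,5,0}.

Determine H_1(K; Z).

Fix the vertex order 0 < 1 < 2 < 3 < 4 < 5 < 6 and write every simplex with vertices in increasing order. Then dim K = 2 and the simplices of K are:

  0-simplices (7): [0], [1], [2], [3], [4], [5], [6]
  1-simplices (21): [0,1], [0,2], [0,3], [0,4], [0,5], [0,6], [1,2], [1,3], [1,4], [1,5], [1,6], [2,3], [2,4], [2,5], [2,6], [3,4], [3,5], [3,6], [4,5], [4,6], [5,6]
  2-simplices (14): [0,1,3], [0,1,5], [0,2,3], [0,2,6], [0,4,5], [0,4,6], [1,2,4], [1,2,5], [1,3,6], [1,4,6], [2,3,4], [2,5,6], [3,4,5], [3,5,6]

so the chain groups are C_0 ≅ Z^7, C_1 ≅ Z^21, C_2 ≅ Z^14.

∂_1: C_1 → C_0 maps an edge to its endpoints' difference, ∂[p,q] = q − p.
The resulting 7×21 matrix has rank 6, and its Smith normal form has invariant factors (1,1,1,1,1,1).

The boundary map ∂_2: C_2 → C_1 maps a triangle to the signed sum of its edges. For instance
  ∂[0,1,3] = [1,3] − [0,3] + [0,1],
  ∂[1,2,5] = [2,5] − [1,5] + [1,2].
The resulting 21×14 matrix has rank 13, and its Smith normal form has invariant factors (1,1,1,1,1,1,1,1,1,1,1,1,1).

Computing H_k = (kernel of ∂_k) / (image of ∂_{k+1}):

  H_1: rank ker ∂_1 − rank ∂_2 = (21 − 6) − 13 = 2, and the invariant factors of ∂_2 are all 1, so H_1 ≅ Z^2.

H_1 ≅ Z^2.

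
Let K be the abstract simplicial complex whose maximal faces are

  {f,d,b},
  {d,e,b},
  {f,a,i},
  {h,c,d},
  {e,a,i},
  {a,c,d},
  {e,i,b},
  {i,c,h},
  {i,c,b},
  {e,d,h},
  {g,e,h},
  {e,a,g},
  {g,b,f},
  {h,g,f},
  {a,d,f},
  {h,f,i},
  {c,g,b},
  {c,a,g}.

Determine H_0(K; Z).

Fix the vertex order a < b < c < d < e < f < g < h < i and write every simplex with vertices in increasing order. Then dim K = 2 and the simplices of K are:

  0-simplices (9): a, b, c, d, e, f, g, h, i
  1-simplices (27): ac, ad, ae, af, ag, ai, bc, bd, be, bf, bg, bi, cd, cg, ch, ci, de, df, dh, eg, eh, ei, fg, fh, fi, gh, hi
  2-simplices (18): acd, acg, adf, aeg, aei, afi, bcg, bci, bde, bdf, bei, bfg, cdh, chi, deh, egh, fgh, fhi

giving chain groups C_0 ≅ Z^9, C_1 ≅ Z^27, C_2 ≅ Z^18.

The boundary map ∂_1: C_1 → C_0 sends each edge [p,q] (with p < q) to q − p.
The resulting 9×27 matrix has rank 8, and its Smith normal form has invariant factors (1,1,1,1,1,1,1,1).

The boundary map ∂_2: C_2 → C_1 maps a triangle to the signed sum of its edges. For instance
  ∂bde = de − be + bd,
  ∂aei = ei − ai + ae.
The 27×18 boundary matrix has rank 17 and Smith normal form diag(1,1,1,1,1,1,1,1,1,1,1,1,1,1,1,1,1).

Now H_k = ker ∂_k / im ∂_{k+1}, so:

  H_0: rank C_0 − rank ∂_1 = 9 − 8 = 1, and the invariant factors of ∂_1 are all 1, so H_0 = Z.

H_0 ≅ Z.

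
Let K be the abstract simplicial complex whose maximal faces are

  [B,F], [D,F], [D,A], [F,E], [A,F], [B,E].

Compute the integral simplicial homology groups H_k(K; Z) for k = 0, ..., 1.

Order the vertices as A < B < D < E < F. Listing each simplex with vertices in this order, K has dimension 1 with simplices:

  0-simplices (5): A, B, D, E, F
  1-simplices (6): AD, AF, BE, BF, DF, EF

so the chain groups are C_0 ≅ Z^5, C_1 ≅ Z^6.

∂_1: C_1 → C_0 sends each edge [p,q] (with p < q) to q − p. For instance
  ∂EF = F − E.
This gives a 5×6 integer matrix of rank 4; reducing to Smith normal form yields diagonal entries (1,1,1,1).

From H_k ≅ ker(∂_k) / im(∂_{k+1}) we obtain:

  H_0: rank C_0 − rank ∂_1 = 5 − 4 = 1, and the invariant factors of ∂_1 are all 1, so H_0 = Z.
  H_1: rank ker ∂_1 − rank ∂_2 = (6 − 4) − 0 = 2, and there is no ∂_2, so H_1 = Z^2.

(K is a triangulation of a wedge of 2 circles.)

H_0 ≅ Z,  H_1 ≅ Z^2.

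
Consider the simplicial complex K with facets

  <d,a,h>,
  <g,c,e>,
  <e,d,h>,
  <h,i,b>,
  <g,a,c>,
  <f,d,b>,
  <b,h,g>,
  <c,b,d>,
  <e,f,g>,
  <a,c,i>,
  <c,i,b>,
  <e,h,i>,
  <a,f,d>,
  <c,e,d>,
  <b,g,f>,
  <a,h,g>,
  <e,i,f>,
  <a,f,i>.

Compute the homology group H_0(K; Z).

We work with the vertex ordering a < b < c < d < e < f < g < h < i. The simplices of K, each written with vertices in increasing order, are:

  0-simplices (9): a, b, c, d, e, f, g, h, i
  1-simplices (27): ac, ad, af, ag, ah, ai, bc, bd, bf, bg, bh, bi, cd, ce, cg, ci, de, df, dh, ef, eg, eh, ei, fg, fi, gh, hi
  2-simplices (18): acg, aci, adf, adh, afi, agh, bcd, bci, bdf, bfg, bgh, bhi, cde, ceg, deh, efg, efi, ehi

so the chain groups are C_0 ≅ Z^9, C_1 ≅ Z^27, C_2 ≅ Z^18.

∂_1: C_1 → C_0 is given by ∂[p,q] = [q] − [p].
The 9×27 boundary matrix has rank 8 and Smith normal form diag(1,1,1,1,1,1,1,1).

Boundary ∂_2: C_2 → C_1 maps a triangle to the signed sum of its edges. For instance
  ∂afi = fi − ai + af,
  ∂bgh = gh − bh + bg.
As a 27×18 matrix over Z this has rank 17, with invariant factors (1,1,1,1,1,1,1,1,1,1,1,1,1,1,1,1,1).

Computing H_k = (kernel of ∂_k) / (image of ∂_{k+1}):

  H_0: rank C_0 − rank ∂_1 = 9 − 8 = 1, and the invariant factors of ∂_1 are all 1, so H_0 = Z.

(K is a triangulation of the torus T^2.)

H_0 ≅ Z.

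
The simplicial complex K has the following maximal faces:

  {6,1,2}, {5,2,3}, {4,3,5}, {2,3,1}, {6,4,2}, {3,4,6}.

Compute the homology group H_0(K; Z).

H_0 ≅ Z.

Fix the vertex order 1 < 2 < 3 < 4 < 5 < 6 and write every simplex with vertices in increasing order. Then dim K = 2 and the simplices of K are:

  0-simplices (6): [1], [2], [3], [4], [5], [6]
  1-simplices (12): [1,2], [1,3], [1,6], [2,3], [2,4], [2,5], [2,6], [3,4], [3,5], [3,6], [4,5], [4,6]
  2-simplices (6): [1,2,3], [1,2,6], [2,3,5], [2,4,6], [3,4,5], [3,4,6]

so the chain groups are C_0 ≅ Z^6, C_1 ≅ Z^12, C_2 ≅ Z^6.

Boundary ∂_1: C_1 → C_0 is given by ∂[p,q] = [q] − [p]. For instance
  ∂[4,5] = [5] − [4].
This gives a 6×12 integer matrix of rank 5; reducing to Smith normal form yields diagonal entries (1,1,1,1,1).

The boundary map ∂_2: C_2 → C_1 acts by ∂[p,q,r] = [q,r] − [p,r] + [p,q]. For instance
  ∂[2,4,6] = [4,6] − [2,6] + [2,4],
  ∂[3,4,5] = [4,5] − [3,5] + [3,4].
The 12×6 boundary matrix has rank 6 and Smith normal form diag(1,1,1,1,1,1).

Now H_k = ker ∂_k / im ∂_{k+1}, so:

  H_0: rank C_0 − rank ∂_1 = 6 − 5 = 1, and the invariant factors of ∂_1 are all 1, so H_0 = Z.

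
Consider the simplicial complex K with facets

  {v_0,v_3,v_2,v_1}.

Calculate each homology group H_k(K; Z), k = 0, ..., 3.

H_0 = Z,  H_1 = 0,  H_2 = 0,  H_3 = 0.

Order the vertices as v_0 < v_1 < v_2 < v_3. Listing each simplex with vertices in this order, K has dimension 3 with simplices:

  0-simplices (4): [v_0], [v_1], [v_2], [v_3]
  1-simplices (6): [v_0,v_1], [v_0,v_2], [v_0,v_3], [v_1,v_2], [v_1,v_3], [v_2,v_3]
  2-simplices (4): [v_0,v_1,v_2], [v_0,v_1,v_3], [v_0,v_2,v_3], [v_1,v_2,v_3]
  3-simplices (1): [v_0,v_1,v_2,v_3]

giving chain groups C_0 ≅ Z^4, C_1 ≅ Z^6, C_2 ≅ Z^4, C_3 ≅ Z^1.

∂_1: C_1 → C_0 maps an edge to its endpoints' difference, ∂[p,q] = q − p.
This gives a 4×6 integer matrix of rank 3; reducing to Smith normal form yields diagonal entries (1,1,1).

The boundary map ∂_2: C_2 → C_1 maps a triangle to the signed sum of its edges. For instance
  ∂[v_1,v_2,v_3] = [v_2,v_3] − [v_1,v_3] + [v_1,v_2],
  ∂[v_0,v_1,v_3] = [v_1,v_3] − [v_0,v_3] + [v_0,v_1].
The 6×4 boundary matrix has rank 3 and Smith normal form diag(1,1,1).

∂_3: C_3 → C_2 sends each 3-simplex σ to the alternating sum Σ_i (−1)^i (σ with its i-th vertex removed). For instance
  ∂[v_0,v_1,v_2,v_3] = [v_1,v_2,v_3] − [v_0,v_2,v_3] + [v_0,v_1,v_3] − [v_0,v_1,v_2].
This gives a 4×1 integer matrix of rank 1; reducing to Smith normal form yields diagonal entries (1).

From H_k ≅ ker(∂_k) / im(∂_{k+1}) we obtain:

  H_0: rank C_0 − rank ∂_1 = 4 − 3 = 1, and the invariant factors of ∂_1 are all 1, so H_0 = Z.
  H_1: rank ker ∂_1 − rank ∂_2 = (6 − 3) − 3 = 0, and the invariant factors of ∂_2 are all 1, so H_1 = 0.
  H_2: rank ker ∂_2 − rank ∂_3 = (4 − 3) − 1 = 0, and the invariant factors of ∂_3 are all 1, so H_2 = 0.
  H_3: rank ker ∂_3 − rank ∂_4 = (1 − 1) − 0 = 0, and there is no ∂_4, so H_3 = 0.

As a check, the Euler characteristic is 4 − 6 + 4 − 1 = 1, which agrees with 1 − 0 + 0 − 0 = 1.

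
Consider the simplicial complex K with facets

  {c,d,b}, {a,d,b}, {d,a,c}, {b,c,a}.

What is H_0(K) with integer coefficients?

H_0 ≅ Z.

Take the total order a < b < c < d on the vertex set. Then K (dimension 2) consists of the simplices:

  0-simplices (4): a, b, c, d
  1-simplices (6): ab, ac, ad, bc, bd, cd
  2-simplices (4): abc, abd, acd, bcd

giving chain groups C_0 ≅ Z^4, C_1 ≅ Z^6, C_2 ≅ Z^4.

The boundary map ∂_1: C_1 → C_0 maps an edge to its endpoints' difference, ∂[p,q] = q − p.
As a 4×6 matrix over Z this has rank 3, with invariant factors (1,1,1).

The boundary map ∂_2: C_2 → C_1 sends each 2-simplex [p,q,r] to [q,r] − [p,r] + [p,q]. For instance
  ∂abc = bc − ac + ab,
  ∂bcd = cd − bd + bc.
The resulting 6×4 matrix has rank 3, and its Smith normal form has invariant factors (1,1,1).

From H_k ≅ ker(∂_k) / im(∂_{k+1}) we obtain:

  H_0: rank C_0 − rank ∂_1 = 4 − 3 = 1, and the invariant factors of ∂_1 are all 1, so H_0 ≅ Z.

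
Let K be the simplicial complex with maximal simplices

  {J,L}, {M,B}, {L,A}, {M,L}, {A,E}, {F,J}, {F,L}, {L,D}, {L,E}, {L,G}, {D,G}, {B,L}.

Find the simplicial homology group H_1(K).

K has 9 vertices, 12 edges.
rank ∂_1 = 8, rank ∂_2 = 0 ⇒ b_1 = 12 − 8 − 0 = 4. So H_1 = Z^4.

H_1 ≅ Z^4.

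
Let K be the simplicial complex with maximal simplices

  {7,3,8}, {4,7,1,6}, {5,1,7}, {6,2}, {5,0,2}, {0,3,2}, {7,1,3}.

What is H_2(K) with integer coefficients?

H_2 = 0.

Take the total order 0 < 1 < 2 < 3 < 4 < 5 < 6 < 7 < 8 on the vertex set. Then K (dimension 3) consists of the simplices:

  0-simplices (9): [0], [1], [2], [3], [4], [5], [6], [7], [8]
  1-simplices (18): [0,2], [0,3], [0,5], [1,3], [1,4], [1,5], [1,6], [1,7], [2,3], [2,5], [2,6], [3,7], [3,8], [4,6], [4,7], [5,7], [6,7], [7,8]
  2-simplices (9): [0,2,3], [0,2,5], [1,3,7], [1,4,6], [1,4,7], [1,5,7], [1,6,7], [3,7,8], [4,6,7]
  3-simplices (1): [1,4,6,7]

giving chain groups C_0 ≅ Z^9, C_1 ≅ Z^18, C_2 ≅ Z^9, C_3 ≅ Z^1.

The boundary map ∂_1: C_1 → C_0 maps an edge to its endpoints' difference, ∂[p,q] = q − p.
As a 9×18 matrix over Z this has rank 8, with invariant factors (1,1,1,1,1,1,1,1).

∂_2: C_2 → C_1 sends each 2-simplex [p,q,r] to [q,r] − [p,r] + [p,q]. For instance
  ∂[3,7,8] = [7,8] − [3,8] + [3,7],
  ∂[4,6,7] = [6,7] − [4,7] + [4,6].
The resulting 18×9 matrix has rank 8, and its Smith normal form has invariant factors (1,1,1,1,1,1,1,1).

Boundary ∂_3: C_3 → C_2 sends each 3-simplex σ to the alternating sum Σ_i (−1)^i (σ with its i-th vertex removed). For instance
  ∂[1,4,6,7] = [4,6,7] − [1,6,7] + [1,4,7] − [1,4,6].
The resulting 9×1 matrix has rank 1, and its Smith normal form has invariant factors (1).

Reading off H_k = ker ∂_k / im ∂_{k+1}:

  H_2: rank ker ∂_2 − rank ∂_3 = (9 − 8) − 1 = 0, and the invariant factors of ∂_3 are all 1, so H_2 ≅ 0.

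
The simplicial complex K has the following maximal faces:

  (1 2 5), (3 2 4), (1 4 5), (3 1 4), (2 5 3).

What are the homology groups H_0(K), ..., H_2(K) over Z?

H_0 ≅ Z,  H_1 ≅ Z,  H_2 = 0.

Order the vertices as 1 < 2 < 3 < 4 < 5. Listing each simplex with vertices in this order, K has dimension 2 with simplices:

  0-simplices (5): [1], [2], [3], [4], [5]
  1-simplices (10): [1,2], [1,3], [1,4], [1,5], [2,3], [2,4], [2,5], [3,4], [3,5], [4,5]
  2-simplices (5): [1,2,5], [1,3,4], [1,4,5], [2,3,4], [2,3,5]

so the chain groups are C_0 ≅ Z^5, C_1 ≅ Z^10, C_2 ≅ Z^5.

∂_1: C_1 → C_0 is given by ∂[p,q] = [q] − [p]. For instance
  ∂[2,4] = [4] − [2].
The resulting 5×10 matrix has rank 4, and its Smith normal form has invariant factors (1,1,1,1).

The boundary map ∂_2: C_2 → C_1 acts by ∂[p,q,r] = [q,r] − [p,r] + [p,q]. For instance
  ∂[1,2,5] = [2,5] − [1,5] + [1,2],
  ∂[1,3,4] = [3,4] − [1,4] + [1,3].
As a 10×5 matrix over Z this has rank 5, with invariant factors (1,1,1,1,1).

Now H_k = ker ∂_k / im ∂_{k+1}, so:

  H_0: rank C_0 − rank ∂_1 = 5 − 4 = 1, and the invariant factors of ∂_1 are all 1, so H_0 = Z.
  H_1: rank ker ∂_1 − rank ∂_2 = (10 − 4) − 5 = 1, and the invariant factors of ∂_2 are all 1, so H_1 = Z.
  H_2: rank ker ∂_2 − rank ∂_3 = (5 − 5) − 0 = 0, and there is no ∂_3, so H_2 = 0.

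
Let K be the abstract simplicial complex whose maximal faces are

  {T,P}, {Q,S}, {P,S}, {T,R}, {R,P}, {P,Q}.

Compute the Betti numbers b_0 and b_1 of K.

b_0 = 1, b_1 = 2.

Take the total order P < Q < R < S < T on the vertex set. Then K (dimension 1) consists of the simplices:

  0-simplices (5): P, Q, R, S, T
  1-simplices (6): PQ, PR, PS, PT, QS, RT

giving chain groups C_0 ≅ Z^5, C_1 ≅ Z^6.

∂_1: C_1 → C_0 maps an edge to its endpoints' difference, ∂[p,q] = q − p.
As a 5×6 matrix over Z this has rank 4, with invariant factors (1,1,1,1).

Computing H_k = (kernel of ∂_k) / (image of ∂_{k+1}):

  H_0: rank C_0 − rank ∂_1 = 5 − 4 = 1, and the invariant factors of ∂_1 are all 1, so H_0 = Z.
  H_1: rank ker ∂_1 − rank ∂_2 = (6 − 4) − 0 = 2, and there is no ∂_2, so H_1 = Z^2.

(K is a triangulation of a wedge of 2 circles.)

Hence the Betti numbers are b_0 = 1, b_1 = 2.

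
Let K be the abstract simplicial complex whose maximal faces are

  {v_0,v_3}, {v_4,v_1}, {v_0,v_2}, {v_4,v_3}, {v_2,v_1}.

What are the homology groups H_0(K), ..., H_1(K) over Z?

H_0 ≅ Z,  H_1 ≅ Z.

Order the vertices as v_0 < v_1 < v_2 < v_3 < v_4. Listing each simplex with vertices in this order, K has dimension 1 with simplices:

  0-simplices (5): [v_0], [v_1], [v_2], [v_3], [v_4]
  1-simplices (5): [v_0,v_2], [v_0,v_3], [v_1,v_2], [v_1,v_4], [v_3,v_4]

so the chain groups are C_0 ≅ Z^5, C_1 ≅ Z^5.

Boundary ∂_1: C_1 → C_0 maps an edge to its endpoints' difference, ∂[p,q] = q − p. For instance
  ∂[v_0,v_2] = [v_2] − [v_0].
As a 5×5 matrix over Z this has rank 4, with invariant factors (1,1,1,1).

From H_k ≅ ker(∂_k) / im(∂_{k+1}) we obtain:

  H_0: rank C_0 − rank ∂_1 = 5 − 4 = 1, and the invariant factors of ∂_1 are all 1, so H_0 = Z.
  H_1: rank ker ∂_1 − rank ∂_2 = (5 − 4) − 0 = 1, and there is no ∂_2, so H_1 = Z.

As a check, the Euler characteristic is 5 − 5 = 0, which agrees with 1 − 1 = 0.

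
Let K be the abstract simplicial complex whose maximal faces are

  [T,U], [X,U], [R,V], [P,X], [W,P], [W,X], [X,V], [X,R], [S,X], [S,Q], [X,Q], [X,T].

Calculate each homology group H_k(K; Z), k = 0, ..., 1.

K has 9 vertices, 12 edges.
rank ∂_0 = 0, rank ∂_1 = 8 ⇒ b_0 = 9 − 0 − 8 = 1; all invariant factors of ∂_1 are 1 so no torsion. So H_0 ≅ Z.
rank ∂_1 = 8, rank ∂_2 = 0 ⇒ b_1 = 12 − 8 − 0 = 4. So H_1 ≅ Z^4.

H_0 = Z,  H_1 = Z^4.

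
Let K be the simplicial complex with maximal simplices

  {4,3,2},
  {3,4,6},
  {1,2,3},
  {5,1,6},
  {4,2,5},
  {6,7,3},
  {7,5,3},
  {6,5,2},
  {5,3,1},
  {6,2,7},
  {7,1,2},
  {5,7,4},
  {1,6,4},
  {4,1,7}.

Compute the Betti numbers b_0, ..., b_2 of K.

b_0 = 1, b_1 = 2, b_2 = 1.

We work with the vertex ordering 1 < 2 < 3 < 4 < 5 < 6 < 7. The simplices of K, each written with vertices in increasing order, are:

  0-simplices (7): [1], [2], [3], [4], [5], [6], [7]
  1-simplices (21): [1,2], [1,3], [1,4], [1,5], [1,6], [1,7], [2,3], [2,4], [2,5], [2,6], [2,7], [3,4], [3,5], [3,6], [3,7], [4,5], [4,6], [4,7], [5,6], [5,7], [6,7]
  2-simplices (14): [1,2,3], [1,2,7], [1,3,5], [1,4,6], [1,4,7], [1,5,6], [2,3,4], [2,4,5], [2,5,6], [2,6,7], [3,4,6], [3,5,7], [3,6,7], [4,5,7]

giving chain groups C_0 ≅ Z^7, C_1 ≅ Z^21, C_2 ≅ Z^14.

Boundary ∂_1: C_1 → C_0 is given by ∂[p,q] = [q] − [p]. For instance
  ∂[1,3] = [3] − [1].
As a 7×21 matrix over Z this has rank 6, with invariant factors (1,1,1,1,1,1).

The boundary map ∂_2: C_2 → C_1 maps a triangle to the signed sum of its edges. For instance
  ∂[2,6,7] = [6,7] − [2,7] + [2,6],
  ∂[2,3,4] = [3,4] − [2,4] + [2,3].
The 21×14 boundary matrix has rank 13 and Smith normal form diag(1,1,1,1,1,1,1,1,1,1,1,1,1).

From H_k ≅ ker(∂_k) / im(∂_{k+1}) we obtain:

  H_0: rank C_0 − rank ∂_1 = 7 − 6 = 1, and the invariant factors of ∂_1 are all 1, so H_0 ≅ Z.
  H_1: rank ker ∂_1 − rank ∂_2 = (21 − 6) − 13 = 2, and the invariant factors of ∂_2 are all 1, so H_1 ≅ Z^2.
  H_2: rank ker ∂_2 − rank ∂_3 = (14 − 13) − 0 = 1, and there is no ∂_3, so H_2 ≅ Z.

As a check, the Euler characteristic is 7 − 21 + 14 = 0, which agrees with 1 − 2 + 1 = 0.

Hence the Betti numbers are b_0 = 1, b_1 = 2, b_2 = 1.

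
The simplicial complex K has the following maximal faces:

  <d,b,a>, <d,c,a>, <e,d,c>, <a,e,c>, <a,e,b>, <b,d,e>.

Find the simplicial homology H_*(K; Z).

Fix the vertex order a < b < c < d < e and write every simplex with vertices in increasing order. Then dim K = 2 and the simplices of K are:

  0-simplices (5): a, b, c, d, e
  1-simplices (9): ab, ac, ad, ae, bd, be, cd, ce, de
  2-simplices (6): abd, abe, acd, ace, bde, cde

giving chain groups C_0 ≅ Z^5, C_1 ≅ Z^9, C_2 ≅ Z^6.

The boundary map ∂_1: C_1 → C_0 maps an edge to its endpoints' difference, ∂[p,q] = q − p. For instance
  ∂de = e − d.
This gives a 5×9 integer matrix of rank 4; reducing to Smith normal form yields diagonal entries (1,1,1,1).

∂_2: C_2 → C_1 maps a triangle to the signed sum of its edges. For instance
  ∂ace = ce − ae + ac,
  ∂abd = bd − ad + ab.
The 9×6 boundary matrix has rank 5 and Smith normal form diag(1,1,1,1,1).

Computing H_k = (kernel of ∂_k) / (image of ∂_{k+1}):

  H_0: rank C_0 − rank ∂_1 = 5 − 4 = 1, and the invariant factors of ∂_1 are all 1, so H_0 = Z.
  H_1: rank ker ∂_1 − rank ∂_2 = (9 − 4) − 5 = 0, and the invariant factors of ∂_2 are all 1, so H_1 = 0.
  H_2: rank ker ∂_2 − rank ∂_3 = (6 − 5) − 0 = 1, and there is no ∂_3, so H_2 = Z.

As a check, the Euler characteristic is 5 − 9 + 6 = 2, which agrees with 1 − 0 + 1 = 2.

H_0 = Z,  H_1 = 0,  H_2 = Z.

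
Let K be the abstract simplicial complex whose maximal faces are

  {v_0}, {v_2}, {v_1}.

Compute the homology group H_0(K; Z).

We work with the vertex ordering v_0 < v_1 < v_2. The simplices of K, each written with vertices in increasing order, are:

  0-simplices (3): [v_0], [v_1], [v_2]

giving chain groups C_0 ≅ Z^3.

Reading off H_k = ker ∂_k / im ∂_{k+1}:

  H_0: rank C_0 − rank ∂_1 = 3 − 0 = 3, and there is no ∂_1, so H_0 ≅ Z^3.

H_0 = Z^3.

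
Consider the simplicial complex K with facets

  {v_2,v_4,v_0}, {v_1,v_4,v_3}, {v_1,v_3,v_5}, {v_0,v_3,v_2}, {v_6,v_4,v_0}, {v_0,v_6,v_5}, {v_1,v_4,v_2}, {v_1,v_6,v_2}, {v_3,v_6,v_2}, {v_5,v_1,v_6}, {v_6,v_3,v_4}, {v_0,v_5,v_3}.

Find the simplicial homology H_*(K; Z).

K has 7 vertices, 18 edges, 12 triangles.
rank ∂_0 = 0, rank ∂_1 = 6 ⇒ b_0 = 7 − 0 − 6 = 1; all invariant factors of ∂_1 are 1 so no torsion. So H_0 = Z.
rank ∂_1 = 6, rank ∂_2 = 12 ⇒ b_1 = 18 − 6 − 12 = 0; ∂_2 has invariant factor(s) [2] giving torsion. So H_1 = Z/2.
rank ∂_2 = 12, rank ∂_3 = 0 ⇒ b_2 = 12 − 12 − 0 = 0. So H_2 = 0.

H_0 ≅ Z,  H_1 ≅ Z/2,  H_2 = 0.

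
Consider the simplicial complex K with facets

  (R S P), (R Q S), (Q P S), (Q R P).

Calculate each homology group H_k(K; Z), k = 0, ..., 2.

H_0 ≅ Z,  H_1 = 0,  H_2 ≅ Z.

Order the vertices as P < Q < R < S. Listing each simplex with vertices in this order, K has dimension 2 with simplices:

  0-simplices (4): P, Q, R, S
  1-simplices (6): PQ, PR, PS, QR, QS, RS
  2-simplices (4): PQR, PQS, PRS, QRS

so the chain groups are C_0 ≅ Z^4, C_1 ≅ Z^6, C_2 ≅ Z^4.

∂_1: C_1 → C_0 maps an edge to its endpoints' difference, ∂[p,q] = q − p. For instance
  ∂PS = S − P.
As a 4×6 matrix over Z this has rank 3, with invariant factors (1,1,1).

∂_2: C_2 → C_1 sends each 2-simplex [p,q,r] to [q,r] − [p,r] + [p,q]. For instance
  ∂PQS = QS − PS + PQ,
  ∂PQR = QR − PR + PQ.
As a 6×4 matrix over Z this has rank 3, with invariant factors (1,1,1).

From H_k ≅ ker(∂_k) / im(∂_{k+1}) we obtain:

  H_0: rank C_0 − rank ∂_1 = 4 − 3 = 1, and the invariant factors of ∂_1 are all 1, so H_0 ≅ Z.
  H_1: rank ker ∂_1 − rank ∂_2 = (6 − 3) − 3 = 0, and the invariant factors of ∂_2 are all 1, so H_1 ≅ 0.
  H_2: rank ker ∂_2 − rank ∂_3 = (4 − 3) − 0 = 1, and there is no ∂_3, so H_2 ≅ Z.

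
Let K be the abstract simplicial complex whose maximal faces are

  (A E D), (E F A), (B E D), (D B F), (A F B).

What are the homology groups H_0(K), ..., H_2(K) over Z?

H_0 = Z,  H_1 = Z,  H_2 = 0.

We work with the vertex ordering A < B < D < E < F. The simplices of K, each written with vertices in increasing order, are:

  0-simplices (5): A, B, D, E, F
  1-simplices (10): AB, AD, AE, AF, BD, BE, BF, DE, DF, EF
  2-simplices (5): ABF, ADE, AEF, BDE, BDF

so the chain groups are C_0 ≅ Z^5, C_1 ≅ Z^10, C_2 ≅ Z^5.

The boundary map ∂_1: C_1 → C_0 is given by ∂[p,q] = [q] − [p]. For instance
  ∂AE = E − A.
The resulting 5×10 matrix has rank 4, and its Smith normal form has invariant factors (1,1,1,1).

∂_2: C_2 → C_1 sends each 2-simplex [p,q,r] to [q,r] − [p,r] + [p,q]. For instance
  ∂ABF = BF − AF + AB,
  ∂BDF = DF − BF + BD.
The resulting 10×5 matrix has rank 5, and its Smith normal form has invariant factors (1,1,1,1,1).

Reading off H_k = ker ∂_k / im ∂_{k+1}:

  H_0: rank C_0 − rank ∂_1 = 5 − 4 = 1, and the invariant factors of ∂_1 are all 1, so H_0 ≅ Z.
  H_1: rank ker ∂_1 − rank ∂_2 = (10 − 4) − 5 = 1, and the invariant factors of ∂_2 are all 1, so H_1 ≅ Z.
  H_2: rank ker ∂_2 − rank ∂_3 = (5 − 5) − 0 = 0, and there is no ∂_3, so H_2 ≅ 0.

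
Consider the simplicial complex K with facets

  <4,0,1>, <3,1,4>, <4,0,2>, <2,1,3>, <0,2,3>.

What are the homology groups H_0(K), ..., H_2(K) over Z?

H_0 ≅ Z,  H_1 ≅ Z,  H_2 = 0.

Take the total order 0 < 1 < 2 < 3 < 4 on the vertex set. Then K (dimension 2) consists of the simplices:

  0-simplices (5): [0], [1], [2], [3], [4]
  1-simplices (10): [0,1], [0,2], [0,3], [0,4], [1,2], [1,3], [1,4], [2,3], [2,4], [3,4]
  2-simplices (5): [0,1,4], [0,2,3], [0,2,4], [1,2,3], [1,3,4]

Hence C_0 ≅ Z^5, C_1 ≅ Z^10, C_2 ≅ Z^5.

∂_1: C_1 → C_0 is given by ∂[p,q] = [q] − [p].
This gives a 5×10 integer matrix of rank 4; reducing to Smith normal form yields diagonal entries (1,1,1,1).

∂_2: C_2 → C_1 acts by ∂[p,q,r] = [q,r] − [p,r] + [p,q]. For instance
  ∂[1,2,3] = [2,3] − [1,3] + [1,2],
  ∂[1,3,4] = [3,4] − [1,4] + [1,3].
This gives a 10×5 integer matrix of rank 5; reducing to Smith normal form yields diagonal entries (1,1,1,1,1).

From H_k ≅ ker(∂_k) / im(∂_{k+1}) we obtain:

  H_0: rank C_0 − rank ∂_1 = 5 − 4 = 1, and the invariant factors of ∂_1 are all 1, so H_0 = Z.
  H_1: rank ker ∂_1 − rank ∂_2 = (10 − 4) − 5 = 1, and the invariant factors of ∂_2 are all 1, so H_1 = Z.
  H_2: rank ker ∂_2 − rank ∂_3 = (5 − 5) − 0 = 0, and there is no ∂_3, so H_2 = 0.

(K is a triangulation of the Möbius band.)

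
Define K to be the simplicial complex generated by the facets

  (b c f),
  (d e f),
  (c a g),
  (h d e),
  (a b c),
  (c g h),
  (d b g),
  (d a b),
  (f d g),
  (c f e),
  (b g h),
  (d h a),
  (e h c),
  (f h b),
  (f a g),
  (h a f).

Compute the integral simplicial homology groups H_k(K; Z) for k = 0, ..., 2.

H_0 ≅ Z,  H_1 ≅ Z^2,  H_2 ≅ Z.

Fix the vertex order a < b < c < d < e < f < g < h and write every simplex with vertices in increasing order. Then dim K = 2 and the simplices of K are:

  0-simplices (8): a, b, c, d, e, f, g, h
  1-simplices (24): ab, ac, ad, af, ag, ah, bc, bd, bf, bg, bh, ce, cf, cg, ch, de, df, dg, dh, ef, eh, fg, fh, gh
  2-simplices (16): abc, abd, acg, adh, afg, afh, bcf, bdg, bfh, bgh, cef, ceh, cgh, def, deh, dfg

so the chain groups are C_0 ≅ Z^8, C_1 ≅ Z^24, C_2 ≅ Z^16.

The boundary map ∂_1: C_1 → C_0 maps an edge to its endpoints' difference, ∂[p,q] = q − p. For instance
  ∂gh = h − g.
The 8×24 boundary matrix has rank 7 and Smith normal form diag(1,1,1,1,1,1,1).

The boundary map ∂_2: C_2 → C_1 acts by ∂[p,q,r] = [q,r] − [p,r] + [p,q]. For instance
  ∂afg = fg − ag + af,
  ∂ceh = eh − ch + ce.
This gives a 24×16 integer matrix of rank 15; reducing to Smith normal form yields diagonal entries (1,1,1,1,1,1,1,1,1,1,1,1,1,1,1).

Reading off H_k = ker ∂_k / im ∂_{k+1}:

  H_0: rank C_0 − rank ∂_1 = 8 − 7 = 1, and the invariant factors of ∂_1 are all 1, so H_0 ≅ Z.
  H_1: rank ker ∂_1 − rank ∂_2 = (24 − 7) − 15 = 2, and the invariant factors of ∂_2 are all 1, so H_1 ≅ Z^2.
  H_2: rank ker ∂_2 − rank ∂_3 = (16 − 15) − 0 = 1, and there is no ∂_3, so H_2 ≅ Z.

(K is a triangulation of the torus T^2.)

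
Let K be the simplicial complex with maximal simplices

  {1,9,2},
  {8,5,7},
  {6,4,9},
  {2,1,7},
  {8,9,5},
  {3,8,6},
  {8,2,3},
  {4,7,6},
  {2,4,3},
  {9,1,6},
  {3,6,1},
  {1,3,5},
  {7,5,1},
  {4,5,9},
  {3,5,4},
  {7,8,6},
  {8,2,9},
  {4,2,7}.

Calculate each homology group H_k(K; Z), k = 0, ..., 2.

Take the total order 1 < 2 < 3 < 4 < 5 < 6 < 7 < 8 < 9 on the vertex set. Then K (dimension 2) consists of the simplices:

  0-simplices (9): [1], [2], [3], [4], [5], [6], [7], [8], [9]
  1-simplices (27): (27 of them)
  2-simplices (18): [1,2,7], [1,2,9], [1,3,5], [1,3,6], [1,5,7], [1,6,9], [2,3,4], [2,3,8], [2,4,7], [2,8,9], [3,4,5], [3,6,8], [4,5,9], [4,6,7], [4,6,9], [5,7,8], [5,8,9], [6,7,8]

giving chain groups C_0 ≅ Z^9, C_1 ≅ Z^27, C_2 ≅ Z^18.

Boundary ∂_1: C_1 → C_0 maps an edge to its endpoints' difference, ∂[p,q] = q − p. For instance
  ∂[3,5] = [5] − [3].
As a 9×27 matrix over Z this has rank 8, with invariant factors (1,1,1,1,1,1,1,1).

The boundary map ∂_2: C_2 → C_1 acts by ∂[p,q,r] = [q,r] − [p,r] + [p,q]. For instance
  ∂[4,6,9] = [6,9] − [4,9] + [4,6],
  ∂[2,8,9] = [8,9] − [2,9] + [2,8].
As a 27×18 matrix over Z this has rank 17, with invariant factors (1,1,1,1,1,1,1,1,1,1,1,1,1,1,1,1,1).

Reading off H_k = ker ∂_k / im ∂_{k+1}:

  H_0: rank C_0 − rank ∂_1 = 9 − 8 = 1, and the invariant factors of ∂_1 are all 1, so H_0 ≅ Z.
  H_1: rank ker ∂_1 − rank ∂_2 = (27 − 8) − 17 = 2, and the invariant factors of ∂_2 are all 1, so H_1 ≅ Z^2.
  H_2: rank ker ∂_2 − rank ∂_3 = (18 − 17) − 0 = 1, and there is no ∂_3, so H_2 ≅ Z.

As a check, the Euler characteristic is 9 − 27 + 18 = 0, which agrees with 1 − 2 + 1 = 0.

H_0 = Z,  H_1 = Z^2,  H_2 = Z.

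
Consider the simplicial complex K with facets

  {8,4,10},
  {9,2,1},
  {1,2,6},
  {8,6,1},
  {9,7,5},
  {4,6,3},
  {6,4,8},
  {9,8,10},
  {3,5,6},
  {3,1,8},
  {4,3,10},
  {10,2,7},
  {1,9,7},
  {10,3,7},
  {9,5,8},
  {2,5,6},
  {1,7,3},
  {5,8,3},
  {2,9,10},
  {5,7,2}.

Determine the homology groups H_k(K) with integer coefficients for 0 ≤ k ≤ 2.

Order the vertices as 1 < 2 < 3 < 4 < 5 < 6 < 7 < 8 < 9 < 10. Listing each simplex with vertices in this order, K has dimension 2 with simplices:

  0-simplices (10): [1], [2], [3], [4], [5], [6], [7], [8], [9], [10]
  1-simplices (30): (30 of them)
  2-simplices (20): (20 of them)

giving chain groups C_0 ≅ Z^10, C_1 ≅ Z^30, C_2 ≅ Z^20.

∂_1: C_1 → C_0 is given by ∂[p,q] = [q] − [p].
The resulting 10×30 matrix has rank 9, and its Smith normal form has invariant factors (1,1,1,1,1,1,1,1,1).

∂_2: C_2 → C_1 maps a triangle to the signed sum of its edges. For instance
  ∂[2,5,6] = [5,6] − [2,6] + [2,5],
  ∂[5,7,9] = [7,9] − [5,9] + [5,7].
As a 30×20 matrix over Z this has rank 20, with invariant factors (1,1,1,1,1,1,1,1,1,1,1,1,1,1,1,1,1,1,1,2).

From H_k ≅ ker(∂_k) / im(∂_{k+1}) we obtain:

  H_0: rank C_0 − rank ∂_1 = 10 − 9 = 1, and the invariant factors of ∂_1 are all 1, so H_0 ≅ Z.
  H_1: rank ker ∂_1 − rank ∂_2 = (30 − 9) − 20 = 1, and ∂_2 has invariant factor 2 > 1, so H_1 ≅ Z ⊕ Z/2.
  H_2: rank ker ∂_2 − rank ∂_3 = (20 − 20) − 0 = 0, and there is no ∂_3, so H_2 ≅ 0.

As a check, the Euler characteristic is 10 − 30 + 20 = 0, which agrees with 1 − 1 + 0 = 0.

H_0 ≅ Z,  H_1 ≅ Z ⊕ Z/2,  H_2 = 0.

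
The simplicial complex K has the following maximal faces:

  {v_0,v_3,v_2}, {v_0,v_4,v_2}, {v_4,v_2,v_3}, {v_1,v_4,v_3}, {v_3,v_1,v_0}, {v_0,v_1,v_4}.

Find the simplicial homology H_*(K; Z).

H_0 = Z,  H_1 = 0,  H_2 = Z.

Order the vertices as v_0 < v_1 < v_2 < v_3 < v_4. Listing each simplex with vertices in this order, K has dimension 2 with simplices:

  0-simplices (5): [v_0], [v_1], [v_2], [v_3], [v_4]
  1-simplices (9): [v_0,v_1], [v_0,v_2], [v_0,v_3], [v_0,v_4], [v_1,v_3], [v_1,v_4], [v_2,v_3], [v_2,v_4], [v_3,v_4]
  2-simplices (6): [v_0,v_1,v_3], [v_0,v_1,v_4], [v_0,v_2,v_3], [v_0,v_2,v_4], [v_1,v_3,v_4], [v_2,v_3,v_4]

so the chain groups are C_0 ≅ Z^5, C_1 ≅ Z^9, C_2 ≅ Z^6.

∂_1: C_1 → C_0 maps an edge to its endpoints' difference, ∂[p,q] = q − p. For instance
  ∂[v_1,v_4] = [v_4] − [v_1].
As a 5×9 matrix over Z this has rank 4, with invariant factors (1,1,1,1).

∂_2: C_2 → C_1 sends each 2-simplex [p,q,r] to [q,r] − [p,r] + [p,q]. For instance
  ∂[v_0,v_1,v_4] = [v_1,v_4] − [v_0,v_4] + [v_0,v_1],
  ∂[v_0,v_2,v_3] = [v_2,v_3] − [v_0,v_3] + [v_0,v_2].
This gives a 9×6 integer matrix of rank 5; reducing to Smith normal form yields diagonal entries (1,1,1,1,1).

Reading off H_k = ker ∂_k / im ∂_{k+1}:

  H_0: rank C_0 − rank ∂_1 = 5 − 4 = 1, and the invariant factors of ∂_1 are all 1, so H_0 = Z.
  H_1: rank ker ∂_1 − rank ∂_2 = (9 − 4) − 5 = 0, and the invariant factors of ∂_2 are all 1, so H_1 = 0.
  H_2: rank ker ∂_2 − rank ∂_3 = (6 − 5) − 0 = 1, and there is no ∂_3, so H_2 = Z.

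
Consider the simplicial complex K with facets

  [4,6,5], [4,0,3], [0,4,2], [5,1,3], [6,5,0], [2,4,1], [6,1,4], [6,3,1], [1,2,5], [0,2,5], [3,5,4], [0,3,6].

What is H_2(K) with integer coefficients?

H_2 ≅ 0.

Order the vertices as 0 < 1 < 2 < 3 < 4 < 5 < 6. Listing each simplex with vertices in this order, K has dimension 2 with simplices:

  0-simplices (7): [0], [1], [2], [3], [4], [5], [6]
  1-simplices (18): [0,2], [0,3], [0,4], [0,5], [0,6], [1,2], [1,3], [1,4], [1,5], [1,6], [2,4], [2,5], [3,4], [3,5], [3,6], [4,5], [4,6], [5,6]
  2-simplices (12): [0,2,4], [0,2,5], [0,3,4], [0,3,6], [0,5,6], [1,2,4], [1,2,5], [1,3,5], [1,3,6], [1,4,6], [3,4,5], [4,5,6]

giving chain groups C_0 ≅ Z^7, C_1 ≅ Z^18, C_2 ≅ Z^12.

The boundary map ∂_1: C_1 → C_0 maps an edge to its endpoints' difference, ∂[p,q] = q − p.
As a 7×18 matrix over Z this has rank 6, with invariant factors (1,1,1,1,1,1).

∂_2: C_2 → C_1 maps a triangle to the signed sum of its edges. For instance
  ∂[0,3,6] = [3,6] − [0,6] + [0,3],
  ∂[1,4,6] = [4,6] − [1,6] + [1,4].
This gives a 18×12 integer matrix of rank 12; reducing to Smith normal form yields diagonal entries (1,1,1,1,1,1,1,1,1,1,1,2).

From H_k ≅ ker(∂_k) / im(∂_{k+1}) we obtain:

  H_2: rank ker ∂_2 − rank ∂_3 = (12 − 12) − 0 = 0, and there is no ∂_3, so H_2 ≅ 0.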